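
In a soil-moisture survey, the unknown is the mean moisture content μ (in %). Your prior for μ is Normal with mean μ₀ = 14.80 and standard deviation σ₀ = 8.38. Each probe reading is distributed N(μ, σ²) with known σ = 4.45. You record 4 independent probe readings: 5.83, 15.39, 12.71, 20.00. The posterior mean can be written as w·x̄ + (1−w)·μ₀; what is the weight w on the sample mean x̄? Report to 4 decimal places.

0.9341

For Normal data with known variance σ², a Normal(μ₀, σ₀²) prior on μ is conjugate. Posterior precision = 1/σ₀² + n/σ²; posterior mean is the precision-weighted average of μ₀ and x̄.
σ₀² = 8.38² = 70.2244, σ² = 4.45² = 19.8025. Prior precision 1/σ₀² = 1/70.2244; data precision n/σ² = 4/19.8025.
w = (n/σ²)/(1/σ₀² + n/σ²) = n·σ₀²/(σ² + n·σ₀²) = 4·70.2244/(19.8025 + 4·70.2244) = 280.8976/300.7001 = 0.9341.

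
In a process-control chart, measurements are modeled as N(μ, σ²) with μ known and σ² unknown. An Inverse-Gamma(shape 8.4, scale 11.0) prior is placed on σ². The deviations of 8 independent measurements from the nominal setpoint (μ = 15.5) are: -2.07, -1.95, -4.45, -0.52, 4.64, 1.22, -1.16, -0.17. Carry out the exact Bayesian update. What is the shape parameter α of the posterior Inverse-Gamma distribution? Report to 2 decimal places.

With known mean μ and an Inverse-Gamma(α, β) prior on σ², the Normal likelihood is conjugate: posterior is Inv-Gamma(α + n/2, β + Σ(xᵢ−μ)²/2).
Σ(xᵢ−μ)² = (-2.07)² + (-1.95)² + (-4.45)² + (-0.52)² + (4.64)² + (1.22)² + (-1.16)² + (-0.17)² = 52.5528.
Posterior: Inv-Gamma(8.4 + 8/2, 11.0 + 52.5528/2) = Inv-Gamma(12.40, 37.27640).
Posterior α = 12.40.

12.40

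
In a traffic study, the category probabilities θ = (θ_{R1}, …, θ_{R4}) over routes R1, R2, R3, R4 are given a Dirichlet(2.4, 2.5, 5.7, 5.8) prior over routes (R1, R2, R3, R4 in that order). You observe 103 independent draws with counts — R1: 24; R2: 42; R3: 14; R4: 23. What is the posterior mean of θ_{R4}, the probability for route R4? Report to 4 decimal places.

0.2412

The Dirichlet prior is conjugate to the Multinomial likelihood: each posterior αⱼ = prior αⱼ + observed count nⱼ.
Posterior concentration: (26.4, 44.5, 19.7, 28.8), total = 119.4.
E[θ_{R4}|data] = α_{R4}/Σα = 28.8/119.4 = 0.2412.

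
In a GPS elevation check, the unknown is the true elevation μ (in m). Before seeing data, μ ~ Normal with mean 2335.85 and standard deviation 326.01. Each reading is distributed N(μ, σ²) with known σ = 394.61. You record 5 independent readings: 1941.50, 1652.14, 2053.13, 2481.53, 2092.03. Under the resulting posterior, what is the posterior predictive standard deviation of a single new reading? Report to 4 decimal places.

424.0315

For Normal data with known variance σ², a Normal(μ₀, σ₀²) prior on μ is conjugate. Posterior precision = 1/σ₀² + n/σ²; posterior mean is the precision-weighted average of μ₀ and x̄.
σ₀² = 326.01² = 106282.5201, σ² = 394.61² = 155717.0521; σ² + n·σ₀² = 155717.0521 + 5·106282.5201 = 687129.6526.
Posterior precision = 1/σ₀² + n/σ² = 1/106282.5201 + 5/155717.0521 = (σ² + n·σ₀²)/(σ₀²σ²) = 687129.6526/(106282.5201·155717.0521); posterior variance σₙ² = σ₀²σ²/(σ² + n·σ₀²) = 106282.5201·155717.0521/687129.6526 = 24085.702978.
Predictive variance for one new observation = σₙ² + σ² = 106282.5201·155717.0521/687129.6526 + 155717.0521 = σ²·(σ₀² + 687129.6526)/687129.6526 = 155717.0521·793412.1727/687129.6526 = 179802.755078; SD = √(155717.0521·793412.1727/687129.6526) = 424.0315.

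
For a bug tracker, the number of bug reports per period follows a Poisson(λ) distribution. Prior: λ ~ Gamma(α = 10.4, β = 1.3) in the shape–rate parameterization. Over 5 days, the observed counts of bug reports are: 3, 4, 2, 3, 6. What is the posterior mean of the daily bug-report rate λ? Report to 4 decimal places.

With a Gamma(shape α, rate β) prior, the Poisson likelihood is conjugate: the posterior is Gamma(α + ΣXᵢ, β + n).
Sum of counts S = 18 over n = 5 days.
Posterior: Gamma(α+S, β+n) = Gamma(10.4+18, 1.3+5) = Gamma(28.4, 6.3).
Posterior mean = α/β = 28.4/6.3 = 4.5079.

4.5079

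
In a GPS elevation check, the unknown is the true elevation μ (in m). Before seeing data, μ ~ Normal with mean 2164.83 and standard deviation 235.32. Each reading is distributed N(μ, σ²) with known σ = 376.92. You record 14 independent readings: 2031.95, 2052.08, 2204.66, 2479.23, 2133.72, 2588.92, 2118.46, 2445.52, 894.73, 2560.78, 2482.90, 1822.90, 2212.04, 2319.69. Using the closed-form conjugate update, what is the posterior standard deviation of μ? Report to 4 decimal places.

92.6075

For Normal data with known variance σ², a Normal(μ₀, σ₀²) prior on μ is conjugate. Posterior precision = 1/σ₀² + n/σ²; posterior mean is the precision-weighted average of μ₀ and x̄.
σ₀² = 235.32² = 55375.5024, σ² = 376.92² = 142068.6864; σ² + n·σ₀² = 142068.6864 + 14·55375.5024 = 917325.72.
Posterior precision = 1/σ₀² + n/σ² = 1/55375.5024 + 14/142068.6864 = (σ² + n·σ₀²)/(σ₀²σ²) = 917325.72/(55375.5024·142068.6864); posterior variance σₙ² = σ₀²σ²/(σ² + n·σ₀²) = 55375.5024·142068.6864/917325.72 = 8576.152083.
Posterior SD = √σₙ² = √(55375.5024·142068.6864/917325.72) = 92.6075.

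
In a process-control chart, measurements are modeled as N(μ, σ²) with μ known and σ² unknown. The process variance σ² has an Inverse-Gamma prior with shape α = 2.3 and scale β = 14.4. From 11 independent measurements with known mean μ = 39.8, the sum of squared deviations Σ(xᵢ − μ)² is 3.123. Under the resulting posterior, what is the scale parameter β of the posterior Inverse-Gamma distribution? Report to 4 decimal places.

With known mean μ and an Inverse-Gamma(α, β) prior on σ², the Normal likelihood is conjugate: posterior is Inv-Gamma(α + n/2, β + Σ(xᵢ−μ)²/2).
Posterior: Inv-Gamma(2.3 + 11/2, 14.4 + 3.123/2) = Inv-Gamma(7.80, 15.9615).
Posterior β = 15.9615.

15.9615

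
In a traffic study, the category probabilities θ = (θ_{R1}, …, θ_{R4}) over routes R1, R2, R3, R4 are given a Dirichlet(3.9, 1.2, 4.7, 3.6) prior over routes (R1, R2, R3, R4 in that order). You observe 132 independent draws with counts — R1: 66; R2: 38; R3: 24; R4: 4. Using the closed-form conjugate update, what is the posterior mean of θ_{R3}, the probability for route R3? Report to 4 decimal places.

The Dirichlet prior is conjugate to the Multinomial likelihood: each posterior αⱼ = prior αⱼ + observed count nⱼ.
Posterior concentration: (69.9, 39.2, 28.7, 7.6), total = 145.4.
E[θ_{R3}|data] = α_{R3}/Σα = 28.7/145.4 = 0.1974.

0.1974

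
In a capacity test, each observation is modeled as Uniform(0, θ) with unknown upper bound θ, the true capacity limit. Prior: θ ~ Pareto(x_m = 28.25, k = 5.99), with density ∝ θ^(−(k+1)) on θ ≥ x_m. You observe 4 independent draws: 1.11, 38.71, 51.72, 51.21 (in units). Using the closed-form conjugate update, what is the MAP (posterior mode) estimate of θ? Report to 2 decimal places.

A Pareto(scale x_m, shape k) prior on the upper bound θ of Uniform(0, θ) is conjugate: posterior is Pareto(max(x_m, max xᵢ), k + n).
Sample maximum = 51.72; prior scale x_m = 28.25 → posterior scale = max = 51.72.
Posterior shape = 5.99 + 4 = 9.99.
The Pareto density is decreasing on [x_m, ∞), so the mode is x_m = 51.72.

51.72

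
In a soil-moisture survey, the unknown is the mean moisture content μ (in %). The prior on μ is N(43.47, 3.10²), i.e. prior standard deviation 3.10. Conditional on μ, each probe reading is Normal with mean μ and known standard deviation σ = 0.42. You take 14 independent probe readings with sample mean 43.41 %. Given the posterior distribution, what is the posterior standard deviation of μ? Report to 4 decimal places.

For Normal data with known variance σ², a Normal(μ₀, σ₀²) prior on μ is conjugate. Posterior precision = 1/σ₀² + n/σ²; posterior mean is the precision-weighted average of μ₀ and x̄.
σ₀² = 3.10² = 9.61, σ² = 0.42² = 0.1764; σ² + n·σ₀² = 0.1764 + 14·9.61 = 134.7164.
Posterior precision = 1/σ₀² + n/σ² = 1/9.61 + 14/0.1764 = (σ² + n·σ₀²)/(σ₀²σ²) = 134.7164/(9.61·0.1764); posterior variance σₙ² = σ₀²σ²/(σ² + n·σ₀²) = 9.61·0.1764/134.7164 = 0.012584.
Posterior SD = √σₙ² = √(9.61·0.1764/134.7164) = 0.1122.

0.1122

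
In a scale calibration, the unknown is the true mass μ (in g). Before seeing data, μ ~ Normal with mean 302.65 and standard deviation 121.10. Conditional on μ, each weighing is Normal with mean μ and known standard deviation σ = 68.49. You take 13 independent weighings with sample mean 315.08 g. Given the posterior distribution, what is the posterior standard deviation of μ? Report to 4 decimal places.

18.7662

For Normal data with known variance σ², a Normal(μ₀, σ₀²) prior on μ is conjugate. Posterior precision = 1/σ₀² + n/σ²; posterior mean is the precision-weighted average of μ₀ and x̄.
σ₀² = 121.10² = 14665.21, σ² = 68.49² = 4690.8801; σ² + n·σ₀² = 4690.8801 + 13·14665.21 = 195338.6101.
Posterior precision = 1/σ₀² + n/σ² = 1/14665.21 + 13/4690.8801 = (σ² + n·σ₀²)/(σ₀²σ²) = 195338.6101/(14665.21·4690.8801); posterior variance σₙ² = σ₀²σ²/(σ² + n·σ₀²) = 14665.21·4690.8801/195338.6101 = 352.171758.
Posterior SD = √σₙ² = √(14665.21·4690.8801/195338.6101) = 18.7662.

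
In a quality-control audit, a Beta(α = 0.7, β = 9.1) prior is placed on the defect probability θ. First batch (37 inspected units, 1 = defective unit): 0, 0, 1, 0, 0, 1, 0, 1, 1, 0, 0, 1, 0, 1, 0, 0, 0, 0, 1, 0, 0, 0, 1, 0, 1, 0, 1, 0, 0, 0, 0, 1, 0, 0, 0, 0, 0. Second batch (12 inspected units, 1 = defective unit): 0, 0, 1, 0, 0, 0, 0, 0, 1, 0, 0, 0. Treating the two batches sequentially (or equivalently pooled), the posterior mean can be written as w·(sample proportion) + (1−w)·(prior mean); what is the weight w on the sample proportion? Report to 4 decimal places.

The Beta prior is conjugate to a Binomial/Bernoulli likelihood; the update adds successes to α and failures to β.
Total number of inspected units: n = 37 + 12 = 49.
Posterior mean = (α₀+k)/(α₀+β₀+n) = [n/(α₀+β₀+n)]·(k/n) + [(α₀+β₀)/(α₀+β₀+n)]·α₀/(α₀+β₀), so only n and the prior enter the weight.
The weight on the data is w = n/(α₀+β₀+n) = 49/(0.7+9.1+49) = 49/58.8 = 0.8333.

0.8333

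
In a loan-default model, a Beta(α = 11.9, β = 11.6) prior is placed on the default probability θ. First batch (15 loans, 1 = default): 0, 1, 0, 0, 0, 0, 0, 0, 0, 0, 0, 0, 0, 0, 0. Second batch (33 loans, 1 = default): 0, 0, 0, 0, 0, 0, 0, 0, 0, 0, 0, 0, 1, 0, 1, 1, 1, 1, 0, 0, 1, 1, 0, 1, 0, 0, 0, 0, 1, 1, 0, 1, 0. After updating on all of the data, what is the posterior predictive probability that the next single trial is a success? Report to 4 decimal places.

0.3343

The Beta prior is conjugate to a Binomial/Bernoulli likelihood; the update adds successes to α and failures to β.
After batch 1: Beta(11.9+1, 11.6+14) = Beta(12.9, 25.6).
After batch 2: Beta(12.9+11, 25.6+22) = Beta(23.9, 47.6).
For a single future Bernoulli trial, P(success | data) = α/(α+β) = 0.3343.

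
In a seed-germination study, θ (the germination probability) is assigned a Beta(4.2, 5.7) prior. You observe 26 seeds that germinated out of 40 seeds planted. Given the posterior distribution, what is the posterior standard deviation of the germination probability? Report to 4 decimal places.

0.0685

The Beta prior is conjugate to a Binomial/Bernoulli likelihood; the update adds successes to α and failures to β.
Posterior: Beta(α+k, β+n−k) = Beta(4.2+26, 5.7+14) = Beta(30.2, 19.7).
Var = αβ/((α+β)²(α+β+1)) = 30.2·19.7/(49.9²·50.9) = 0.00469412; SD = √0.00469412 = 0.0685.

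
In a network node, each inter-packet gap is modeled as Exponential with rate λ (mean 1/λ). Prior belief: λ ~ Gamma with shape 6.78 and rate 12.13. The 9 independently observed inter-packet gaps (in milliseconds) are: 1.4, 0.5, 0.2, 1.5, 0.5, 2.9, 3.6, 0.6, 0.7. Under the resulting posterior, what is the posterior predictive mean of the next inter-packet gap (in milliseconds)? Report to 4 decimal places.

1.6258

With a Gamma(shape α, rate β) prior on the exponential rate λ, the posterior after n observations with total T = Σxᵢ is Gamma(α+n, β+T).
Sum of observations T = 11.9 milliseconds; n = 9.
Posterior: Gamma(6.78+9, 12.13+11.9) = Gamma(15.78, 24.03).
The predictive distribution for the next observation is Lomax; its mean is β/(α−1) = 24.03/14.78 = 1.6258.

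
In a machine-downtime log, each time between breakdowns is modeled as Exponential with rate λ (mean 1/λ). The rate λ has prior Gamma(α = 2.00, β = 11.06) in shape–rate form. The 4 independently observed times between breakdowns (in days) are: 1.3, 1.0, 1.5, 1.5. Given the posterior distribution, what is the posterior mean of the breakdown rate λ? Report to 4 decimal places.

0.3667

With a Gamma(shape α, rate β) prior on the exponential rate λ, the posterior after n observations with total T = Σxᵢ is Gamma(α+n, β+T).
Sum of observations T = 5.3 days; n = 4.
Posterior: Gamma(2.00+4, 11.06+5.3) = Gamma(6.00, 16.36).
Posterior mean of λ = α/β = 6.00/16.36 = 0.3667.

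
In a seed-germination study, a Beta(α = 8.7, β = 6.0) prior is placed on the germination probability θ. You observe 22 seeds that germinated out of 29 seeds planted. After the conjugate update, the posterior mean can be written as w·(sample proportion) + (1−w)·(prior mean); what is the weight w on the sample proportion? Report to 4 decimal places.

0.6636

The Beta prior is conjugate to a Binomial/Bernoulli likelihood; the update adds successes to α and failures to β.
Posterior mean = (α₀+k)/(α₀+β₀+n) = [n/(α₀+β₀+n)]·(k/n) + [(α₀+β₀)/(α₀+β₀+n)]·α₀/(α₀+β₀), so only n and the prior enter the weight.
The weight on the data is w = n/(α₀+β₀+n) = 29/(8.7+6.0+29) = 29/43.7 = 0.6636.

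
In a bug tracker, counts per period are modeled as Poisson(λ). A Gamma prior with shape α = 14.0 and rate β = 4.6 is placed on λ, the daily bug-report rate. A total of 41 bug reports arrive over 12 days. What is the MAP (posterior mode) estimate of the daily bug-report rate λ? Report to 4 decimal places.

With a Gamma(shape α, rate β) prior, the Poisson likelihood is conjugate: the posterior is Gamma(α + ΣXᵢ, β + n).
Posterior: Gamma(α+S, β+n) = Gamma(14.0+41, 4.6+12) = Gamma(55.0, 16.6).
Mode of Gamma(α,β) for α≥1 is (α−1)/β = 54.0/16.6 = 3.2530.

3.2530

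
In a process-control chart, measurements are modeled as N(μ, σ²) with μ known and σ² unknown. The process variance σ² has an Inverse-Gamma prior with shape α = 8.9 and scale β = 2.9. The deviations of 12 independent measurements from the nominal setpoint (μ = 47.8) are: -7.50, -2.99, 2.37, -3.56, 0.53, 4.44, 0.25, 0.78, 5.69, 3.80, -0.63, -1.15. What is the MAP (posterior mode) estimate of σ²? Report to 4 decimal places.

With known mean μ and an Inverse-Gamma(α, β) prior on σ², the Normal likelihood is conjugate: posterior is Inv-Gamma(α + n/2, β + Σ(xᵢ−μ)²/2).
Σ(xᵢ−μ)² = (-7.50)² + (-2.99)² + (2.37)² + (-3.56)² + (0.53)² + (4.44)² + (0.25)² + (0.78)² + (5.69)² + (3.80)² + (-0.63)² + (-1.15)² = 152.6815.
Posterior: Inv-Gamma(8.9 + 12/2, 2.9 + 152.6815/2) = Inv-Gamma(14.90, 79.24075).
Mode = β/(α+1) = 79.24075/15.90 = 4.9837.

4.9837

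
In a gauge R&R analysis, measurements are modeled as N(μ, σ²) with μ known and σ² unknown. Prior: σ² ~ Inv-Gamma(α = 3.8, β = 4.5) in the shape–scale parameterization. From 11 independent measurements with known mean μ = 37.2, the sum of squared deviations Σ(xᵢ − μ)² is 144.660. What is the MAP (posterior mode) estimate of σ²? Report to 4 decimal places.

With known mean μ and an Inverse-Gamma(α, β) prior on σ², the Normal likelihood is conjugate: posterior is Inv-Gamma(α + n/2, β + Σ(xᵢ−μ)²/2).
Posterior: Inv-Gamma(3.8 + 11/2, 4.5 + 144.660/2) = Inv-Gamma(9.30, 76.8300).
Mode = β/(α+1) = 76.8300/10.30 = 7.4592.

7.4592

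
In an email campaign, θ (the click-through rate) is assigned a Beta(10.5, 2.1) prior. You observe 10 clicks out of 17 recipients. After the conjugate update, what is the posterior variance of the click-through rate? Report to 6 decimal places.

0.006958

The Beta prior is conjugate to a Binomial/Bernoulli likelihood; the update adds successes to α and failures to β.
Posterior: Beta(α+k, β+n−k) = Beta(10.5+10, 2.1+7) = Beta(20.5, 9.1).
Var = αβ/((α+β)²(α+β+1)) = 20.5·9.1/(29.6²·30.6) = 0.006958.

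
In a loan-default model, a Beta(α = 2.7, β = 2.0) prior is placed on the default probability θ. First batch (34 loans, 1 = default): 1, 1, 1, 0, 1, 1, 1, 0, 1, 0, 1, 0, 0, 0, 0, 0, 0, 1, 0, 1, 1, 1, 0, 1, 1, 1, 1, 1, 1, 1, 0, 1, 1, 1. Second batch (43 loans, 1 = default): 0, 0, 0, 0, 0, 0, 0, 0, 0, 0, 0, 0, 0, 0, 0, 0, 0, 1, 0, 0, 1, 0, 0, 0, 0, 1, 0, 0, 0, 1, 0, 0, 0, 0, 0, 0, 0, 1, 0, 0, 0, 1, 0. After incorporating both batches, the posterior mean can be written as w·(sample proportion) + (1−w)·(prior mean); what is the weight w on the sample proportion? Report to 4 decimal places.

0.9425

The Beta prior is conjugate to a Binomial/Bernoulli likelihood; the update adds successes to α and failures to β.
Total number of loans: n = 34 + 43 = 77.
Posterior mean = (α₀+k)/(α₀+β₀+n) = [n/(α₀+β₀+n)]·(k/n) + [(α₀+β₀)/(α₀+β₀+n)]·α₀/(α₀+β₀), so only n and the prior enter the weight.
The weight on the data is w = n/(α₀+β₀+n) = 77/(2.7+2.0+77) = 77/81.7 = 0.9425.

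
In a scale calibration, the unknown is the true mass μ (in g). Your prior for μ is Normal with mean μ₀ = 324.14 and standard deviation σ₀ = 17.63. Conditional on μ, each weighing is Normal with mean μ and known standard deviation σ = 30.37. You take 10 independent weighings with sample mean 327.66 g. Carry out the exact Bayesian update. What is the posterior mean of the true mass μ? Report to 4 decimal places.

326.8545

For Normal data with known variance σ², a Normal(μ₀, σ₀²) prior on μ is conjugate. Posterior precision = 1/σ₀² + n/σ²; posterior mean is the precision-weighted average of μ₀ and x̄.
n·x̄ = 10·327.66 = 3276.6.
σ₀² = 17.63² = 310.8169, σ² = 30.37² = 922.3369; σ² + n·σ₀² = 922.3369 + 10·310.8169 = 4030.5059.
Posterior mean = (μ₀/σ₀² + n·x̄/σ²)/(1/σ₀² + n/σ²) = (σ²·μ₀ + σ₀²·n·x̄)/(σ² + n·σ₀²) = (922.3369·324.14 + 310.8169·3276.6)/4030.5059 = 1317388.937306/4030.5059 = 326.8545.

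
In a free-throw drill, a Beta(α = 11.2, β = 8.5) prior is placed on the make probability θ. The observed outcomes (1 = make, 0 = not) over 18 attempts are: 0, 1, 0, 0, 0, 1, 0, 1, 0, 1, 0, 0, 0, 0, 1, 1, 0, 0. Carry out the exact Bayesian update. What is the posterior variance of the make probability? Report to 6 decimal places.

The Beta prior is conjugate to a Binomial/Bernoulli likelihood; the update adds successes to α and failures to β.
Posterior: Beta(α+k, β+n−k) = Beta(11.2+6, 8.5+12) = Beta(17.2, 20.5).
Var = αβ/((α+β)²(α+β+1)) = 17.2·20.5/(37.7²·38.7) = 0.006410.

0.006410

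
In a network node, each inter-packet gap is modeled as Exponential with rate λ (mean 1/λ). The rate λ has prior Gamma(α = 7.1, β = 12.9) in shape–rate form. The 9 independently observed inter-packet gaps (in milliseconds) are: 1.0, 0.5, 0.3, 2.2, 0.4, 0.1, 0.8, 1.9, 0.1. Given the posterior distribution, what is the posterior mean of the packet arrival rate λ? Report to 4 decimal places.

With a Gamma(shape α, rate β) prior on the exponential rate λ, the posterior after n observations with total T = Σxᵢ is Gamma(α+n, β+T).
Sum of observations T = 7.3 milliseconds; n = 9.
Posterior: Gamma(7.1+9, 12.9+7.3) = Gamma(16.1, 20.2).
Posterior mean of λ = α/β = 16.1/20.2 = 0.7970.

0.7970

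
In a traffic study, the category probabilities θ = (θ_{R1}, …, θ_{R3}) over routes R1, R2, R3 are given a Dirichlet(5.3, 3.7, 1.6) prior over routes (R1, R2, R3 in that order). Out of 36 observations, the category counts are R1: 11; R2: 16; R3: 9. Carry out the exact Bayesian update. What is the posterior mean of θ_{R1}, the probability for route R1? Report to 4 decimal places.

The Dirichlet prior is conjugate to the Multinomial likelihood: each posterior αⱼ = prior αⱼ + observed count nⱼ.
Posterior concentration: (16.3, 19.7, 10.6), total = 46.6.
E[θ_{R1}|data] = α_{R1}/Σα = 16.3/46.6 = 0.3498.

0.3498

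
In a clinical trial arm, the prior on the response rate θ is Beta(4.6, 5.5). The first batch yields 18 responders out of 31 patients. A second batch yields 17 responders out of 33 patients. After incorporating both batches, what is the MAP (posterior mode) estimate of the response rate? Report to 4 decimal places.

The Beta prior is conjugate to a Binomial/Bernoulli likelihood; the update adds successes to α and failures to β.
After batch 1: Beta(4.6+18, 5.5+13) = Beta(22.6, 18.5).
After batch 2: Beta(22.6+17, 18.5+16) = Beta(39.6, 34.5).
Mode of Beta(a,b) for a,b>1 is (a−1)/(a+b−2) = 38.6/72.1 = 0.5354.

0.5354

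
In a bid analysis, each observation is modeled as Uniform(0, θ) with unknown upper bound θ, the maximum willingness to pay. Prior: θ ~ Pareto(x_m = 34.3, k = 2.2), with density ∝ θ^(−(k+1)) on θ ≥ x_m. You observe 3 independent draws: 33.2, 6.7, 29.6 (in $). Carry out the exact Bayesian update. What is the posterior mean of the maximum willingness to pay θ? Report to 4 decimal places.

42.4667

A Pareto(scale x_m, shape k) prior on the upper bound θ of Uniform(0, θ) is conjugate: posterior is Pareto(max(x_m, max xᵢ), k + n).
Sample maximum = 33.2; prior scale x_m = 34.3 → posterior scale = max = 34.3.
Posterior shape = 2.2 + 3 = 5.2.
E[θ|data] = k·x_m/(k−1) = 5.2·34.3/4.2 = 42.4667.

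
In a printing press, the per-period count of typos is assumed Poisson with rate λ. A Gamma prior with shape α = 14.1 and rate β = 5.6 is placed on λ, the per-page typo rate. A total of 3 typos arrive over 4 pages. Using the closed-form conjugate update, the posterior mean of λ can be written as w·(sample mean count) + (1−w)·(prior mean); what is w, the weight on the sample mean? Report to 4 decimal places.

With a Gamma(shape α, rate β) prior, the Poisson likelihood is conjugate: the posterior is Gamma(α + ΣXᵢ, β + n).
Posterior mean = (α₀+S)/(β₀+n) = [n/(β₀+n)]·(S/n) + [β₀/(β₀+n)]·(α₀/β₀), so only n and β₀ enter the weight.
Weight on data w = n/(β₀+n) = 4/(5.6+4) = 4/9.6 = 0.4167.

0.4167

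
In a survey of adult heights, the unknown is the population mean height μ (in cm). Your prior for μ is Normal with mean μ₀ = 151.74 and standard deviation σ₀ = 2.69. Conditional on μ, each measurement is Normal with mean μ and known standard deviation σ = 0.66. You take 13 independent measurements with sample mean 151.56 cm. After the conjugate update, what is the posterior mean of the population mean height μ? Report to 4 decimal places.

151.5608

For Normal data with known variance σ², a Normal(μ₀, σ₀²) prior on μ is conjugate. Posterior precision = 1/σ₀² + n/σ²; posterior mean is the precision-weighted average of μ₀ and x̄.
n·x̄ = 13·151.56 = 1970.28.
σ₀² = 2.69² = 7.2361, σ² = 0.66² = 0.4356; σ² + n·σ₀² = 0.4356 + 13·7.2361 = 94.5049.
Posterior mean = (μ₀/σ₀² + n·x̄/σ²)/(1/σ₀² + n/σ²) = (σ²·μ₀ + σ₀²·n·x̄)/(σ² + n·σ₀²) = (0.4356·151.74 + 7.2361·1970.28)/94.5049 = 14323.241052/94.5049 = 151.5608.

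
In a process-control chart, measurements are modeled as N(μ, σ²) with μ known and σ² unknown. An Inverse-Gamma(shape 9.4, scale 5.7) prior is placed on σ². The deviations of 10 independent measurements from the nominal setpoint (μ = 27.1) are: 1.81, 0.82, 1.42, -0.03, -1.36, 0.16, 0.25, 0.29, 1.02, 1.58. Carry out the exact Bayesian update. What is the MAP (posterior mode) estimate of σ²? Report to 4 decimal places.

0.7443

With known mean μ and an Inverse-Gamma(α, β) prior on σ², the Normal likelihood is conjugate: posterior is Inv-Gamma(α + n/2, β + Σ(xᵢ−μ)²/2).
Σ(xᵢ−μ)² = (1.81)² + (0.82)² + (1.42)² + (-0.03)² + (-1.36)² + (0.16)² + (0.25)² + (0.29)² + (1.02)² + (1.58)² = 11.5244.
Posterior: Inv-Gamma(9.4 + 10/2, 5.7 + 11.5244/2) = Inv-Gamma(14.40, 11.46220).
Mode = β/(α+1) = 11.46220/15.40 = 0.7443.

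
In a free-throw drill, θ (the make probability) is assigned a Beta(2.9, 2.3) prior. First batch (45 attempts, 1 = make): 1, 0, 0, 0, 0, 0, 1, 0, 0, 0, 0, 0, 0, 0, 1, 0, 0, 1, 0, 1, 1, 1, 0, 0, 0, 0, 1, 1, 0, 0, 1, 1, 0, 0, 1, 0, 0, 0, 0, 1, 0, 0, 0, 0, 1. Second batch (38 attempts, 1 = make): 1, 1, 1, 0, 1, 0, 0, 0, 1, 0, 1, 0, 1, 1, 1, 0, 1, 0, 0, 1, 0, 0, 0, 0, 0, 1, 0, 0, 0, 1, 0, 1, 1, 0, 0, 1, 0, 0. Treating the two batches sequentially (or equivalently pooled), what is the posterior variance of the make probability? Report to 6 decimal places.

The Beta prior is conjugate to a Binomial/Bernoulli likelihood; the update adds successes to α and failures to β.
After batch 1: Beta(2.9+14, 2.3+31) = Beta(16.9, 33.3).
After batch 2: Beta(16.9+16, 33.3+22) = Beta(32.9, 55.3).
Var = αβ/((α+β)²(α+β+1)) = 32.9·55.3/(88.2²·89.2) = 0.002622.

0.002622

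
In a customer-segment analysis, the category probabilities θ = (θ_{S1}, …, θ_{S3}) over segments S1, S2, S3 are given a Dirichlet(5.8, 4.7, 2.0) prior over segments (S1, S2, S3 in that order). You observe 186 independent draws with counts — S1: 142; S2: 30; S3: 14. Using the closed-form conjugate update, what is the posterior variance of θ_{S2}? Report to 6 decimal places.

0.000723

The Dirichlet prior is conjugate to the Multinomial likelihood: each posterior αⱼ = prior αⱼ + observed count nⱼ.
Posterior concentration: (147.8, 34.7, 16.0), total = 198.5.
Var[θ_j] = α_j(Σα−α_j)/((Σα)²(Σα+1)) = 34.7·163.8/(198.5²·199.5) = 0.000723.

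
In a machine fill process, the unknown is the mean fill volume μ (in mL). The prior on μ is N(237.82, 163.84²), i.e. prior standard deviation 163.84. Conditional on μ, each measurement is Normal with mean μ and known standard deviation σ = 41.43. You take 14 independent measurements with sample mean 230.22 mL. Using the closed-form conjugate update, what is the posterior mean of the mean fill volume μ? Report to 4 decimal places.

230.2546

For Normal data with known variance σ², a Normal(μ₀, σ₀²) prior on μ is conjugate. Posterior precision = 1/σ₀² + n/σ²; posterior mean is the precision-weighted average of μ₀ and x̄.
n·x̄ = 14·230.22 = 3223.08.
σ₀² = 163.84² = 26843.5456, σ² = 41.43² = 1716.4449; σ² + n·σ₀² = 1716.4449 + 14·26843.5456 = 377526.0833.
Posterior mean = (μ₀/σ₀² + n·x̄/σ²)/(1/σ₀² + n/σ²) = (σ²·μ₀ + σ₀²·n·x̄)/(σ² + n·σ₀²) = (1716.4449·237.82 + 26843.5456·3223.08)/377526.0833 = 86927099.878566/377526.0833 = 230.2546.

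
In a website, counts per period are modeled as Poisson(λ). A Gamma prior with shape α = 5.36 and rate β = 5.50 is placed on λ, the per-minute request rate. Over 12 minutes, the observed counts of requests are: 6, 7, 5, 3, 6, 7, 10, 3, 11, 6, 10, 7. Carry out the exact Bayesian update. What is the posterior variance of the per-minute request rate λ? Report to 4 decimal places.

With a Gamma(shape α, rate β) prior, the Poisson likelihood is conjugate: the posterior is Gamma(α + ΣXᵢ, β + n).
Sum of counts S = 81 over n = 12 minutes.
Posterior: Gamma(α+S, β+n) = Gamma(5.36+81, 5.50+12) = Gamma(86.36, 17.50).
Var = α/β² = 86.36/17.50² = 0.2820.

0.2820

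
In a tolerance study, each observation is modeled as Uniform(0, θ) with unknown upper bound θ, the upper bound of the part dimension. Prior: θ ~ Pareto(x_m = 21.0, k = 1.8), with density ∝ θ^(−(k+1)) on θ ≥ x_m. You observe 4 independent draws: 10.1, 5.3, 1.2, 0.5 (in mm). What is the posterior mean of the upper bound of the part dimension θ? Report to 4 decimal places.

25.3750

A Pareto(scale x_m, shape k) prior on the upper bound θ of Uniform(0, θ) is conjugate: posterior is Pareto(max(x_m, max xᵢ), k + n).
Sample maximum = 10.1; prior scale x_m = 21.0 → posterior scale = max = 21.0.
Posterior shape = 1.8 + 4 = 5.8.
E[θ|data] = k·x_m/(k−1) = 5.8·21.0/4.8 = 25.3750.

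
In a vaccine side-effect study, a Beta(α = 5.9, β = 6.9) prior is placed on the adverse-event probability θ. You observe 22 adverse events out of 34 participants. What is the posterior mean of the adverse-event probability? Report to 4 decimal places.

0.5962

The Beta prior is conjugate to a Binomial/Bernoulli likelihood; the update adds successes to α and failures to β.
Posterior: Beta(α+k, β+n−k) = Beta(5.9+22, 6.9+12) = Beta(27.9, 18.9).
Posterior mean = α/(α+β) = 27.9/46.8 = 0.5962.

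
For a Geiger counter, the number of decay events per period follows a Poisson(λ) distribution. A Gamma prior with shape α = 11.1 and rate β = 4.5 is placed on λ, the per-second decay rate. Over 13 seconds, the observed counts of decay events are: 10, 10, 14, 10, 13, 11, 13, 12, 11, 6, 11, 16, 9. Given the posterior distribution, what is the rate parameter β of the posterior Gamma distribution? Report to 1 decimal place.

17.5

With a Gamma(shape α, rate β) prior, the Poisson likelihood is conjugate: the posterior is Gamma(α + ΣXᵢ, β + n).
Sum of counts S = 146 over n = 13 seconds.
Posterior: Gamma(α+S, β+n) = Gamma(11.1+146, 4.5+13) = Gamma(157.1, 17.5).
Posterior β = 17.5.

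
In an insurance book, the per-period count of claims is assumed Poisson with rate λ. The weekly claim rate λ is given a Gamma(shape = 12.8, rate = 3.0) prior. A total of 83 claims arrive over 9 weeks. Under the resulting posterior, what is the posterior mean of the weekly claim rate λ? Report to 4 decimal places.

7.9833

With a Gamma(shape α, rate β) prior, the Poisson likelihood is conjugate: the posterior is Gamma(α + ΣXᵢ, β + n).
Posterior: Gamma(α+S, β+n) = Gamma(12.8+83, 3.0+9) = Gamma(95.8, 12.0).
Posterior mean = α/β = 95.8/12.0 = 7.9833.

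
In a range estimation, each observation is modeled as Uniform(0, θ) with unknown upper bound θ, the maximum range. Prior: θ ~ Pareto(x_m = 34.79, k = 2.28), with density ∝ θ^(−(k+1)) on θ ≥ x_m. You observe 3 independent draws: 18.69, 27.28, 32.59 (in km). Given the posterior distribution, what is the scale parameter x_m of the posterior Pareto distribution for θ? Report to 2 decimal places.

34.79

A Pareto(scale x_m, shape k) prior on the upper bound θ of Uniform(0, θ) is conjugate: posterior is Pareto(max(x_m, max xᵢ), k + n).
Sample maximum = 32.59; prior scale x_m = 34.79 → posterior scale = max = 34.79.
Posterior shape = 2.28 + 3 = 5.28.
Posterior scale x_m = 34.79.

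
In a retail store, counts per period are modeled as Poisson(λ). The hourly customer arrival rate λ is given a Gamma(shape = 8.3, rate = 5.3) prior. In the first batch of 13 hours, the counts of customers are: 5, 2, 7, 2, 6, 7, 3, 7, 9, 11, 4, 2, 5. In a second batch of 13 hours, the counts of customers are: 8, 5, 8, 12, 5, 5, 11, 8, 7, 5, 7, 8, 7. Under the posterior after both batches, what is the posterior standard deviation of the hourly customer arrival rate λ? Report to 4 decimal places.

0.4218

With a Gamma(shape α, rate β) prior, the Poisson likelihood is conjugate: the posterior is Gamma(α + ΣXᵢ, β + n).
Batch 1: sum of counts S = 70 over n = 13 hours.
After batch 1: Gamma(α+S, β+n) = Gamma(8.3+70, 5.3+13) = Gamma(78.3, 18.3).
Batch 2: sum of counts S = 96 over n = 13 hours.
After batch 2: Gamma(α+S, β+n) = Gamma(78.3+96, 18.3+13) = Gamma(174.3, 31.3).
SD = √α/β = √174.3/31.3 = 0.4218.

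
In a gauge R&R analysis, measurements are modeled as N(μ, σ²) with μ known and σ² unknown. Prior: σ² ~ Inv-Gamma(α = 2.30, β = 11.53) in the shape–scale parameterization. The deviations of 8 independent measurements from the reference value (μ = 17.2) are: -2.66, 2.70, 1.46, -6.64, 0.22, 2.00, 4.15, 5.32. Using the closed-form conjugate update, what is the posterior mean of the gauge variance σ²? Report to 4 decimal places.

With known mean μ and an Inverse-Gamma(α, β) prior on σ², the Normal likelihood is conjugate: posterior is Inv-Gamma(α + n/2, β + Σ(xᵢ−μ)²/2).
Σ(xᵢ−μ)² = (-2.66)² + (2.70)² + (1.46)² + (-6.64)² + (0.22)² + (2.00)² + (4.15)² + (5.32)² = 110.1601.
Posterior: Inv-Gamma(2.30 + 8/2, 11.53 + 110.1601/2) = Inv-Gamma(6.30, 66.61005).
E[σ²|data] = β/(α−1) = 66.61005/5.30 = 12.5679.

12.5679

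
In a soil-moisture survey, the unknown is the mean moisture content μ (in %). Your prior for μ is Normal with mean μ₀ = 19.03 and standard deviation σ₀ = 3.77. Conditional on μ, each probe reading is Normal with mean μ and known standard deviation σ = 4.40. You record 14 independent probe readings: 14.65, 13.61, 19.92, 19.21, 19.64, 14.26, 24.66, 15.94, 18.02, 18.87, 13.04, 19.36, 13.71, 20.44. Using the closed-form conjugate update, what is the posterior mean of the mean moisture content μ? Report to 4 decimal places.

For Normal data with known variance σ², a Normal(μ₀, σ₀²) prior on μ is conjugate. Posterior precision = 1/σ₀² + n/σ²; posterior mean is the precision-weighted average of μ₀ and x̄.
Σxᵢ = 14.65 + 13.61 + 19.92 + 19.21 + 19.64 + 14.26 + 24.66 + 15.94 + 18.02 + 18.87 + 13.04 + 19.36 + 13.71 + 20.44 = 245.33, so n·x̄ = 245.33.
σ₀² = 3.77² = 14.2129, σ² = 4.40² = 19.36; σ² + n·σ₀² = 19.36 + 14·14.2129 = 218.3406.
Posterior mean = (μ₀/σ₀² + n·x̄/σ²)/(1/σ₀² + n/σ²) = (σ²·μ₀ + σ₀²·n·x̄)/(σ² + n·σ₀²) = (19.36·19.03 + 14.2129·245.33)/218.3406 = 3855.271557/218.3406 = 17.6571.

17.6571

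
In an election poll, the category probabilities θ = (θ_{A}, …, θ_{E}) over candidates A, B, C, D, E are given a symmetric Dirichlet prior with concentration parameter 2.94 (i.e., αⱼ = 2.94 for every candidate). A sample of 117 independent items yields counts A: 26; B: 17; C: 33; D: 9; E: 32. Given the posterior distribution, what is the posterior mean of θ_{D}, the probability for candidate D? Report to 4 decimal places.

The Dirichlet prior is conjugate to the Multinomial likelihood: each posterior αⱼ = prior αⱼ + observed count nⱼ.
Posterior concentration: (28.94, 19.94, 35.94, 11.94, 34.94), total = 131.70.
E[θ_{D}|data] = α_{D}/Σα = 11.94/131.70 = 0.0907.

0.0907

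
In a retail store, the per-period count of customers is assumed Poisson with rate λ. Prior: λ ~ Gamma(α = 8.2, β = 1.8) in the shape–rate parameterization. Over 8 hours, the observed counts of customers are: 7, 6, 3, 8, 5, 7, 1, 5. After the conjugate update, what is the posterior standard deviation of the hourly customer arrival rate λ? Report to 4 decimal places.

0.7230

With a Gamma(shape α, rate β) prior, the Poisson likelihood is conjugate: the posterior is Gamma(α + ΣXᵢ, β + n).
Sum of counts S = 42 over n = 8 hours.
Posterior: Gamma(α+S, β+n) = Gamma(8.2+42, 1.8+8) = Gamma(50.2, 9.8).
SD = √α/β = √50.2/9.8 = 0.7230.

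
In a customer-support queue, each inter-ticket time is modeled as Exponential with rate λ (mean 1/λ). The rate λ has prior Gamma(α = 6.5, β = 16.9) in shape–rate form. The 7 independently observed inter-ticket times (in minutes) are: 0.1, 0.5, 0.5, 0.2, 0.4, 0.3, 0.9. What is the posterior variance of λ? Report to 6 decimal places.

With a Gamma(shape α, rate β) prior on the exponential rate λ, the posterior after n observations with total T = Σxᵢ is Gamma(α+n, β+T).
Sum of observations T = 2.9 minutes; n = 7.
Posterior: Gamma(6.5+7, 16.9+2.9) = Gamma(13.5, 19.8).
Var = α/β² = 0.034435.

0.034435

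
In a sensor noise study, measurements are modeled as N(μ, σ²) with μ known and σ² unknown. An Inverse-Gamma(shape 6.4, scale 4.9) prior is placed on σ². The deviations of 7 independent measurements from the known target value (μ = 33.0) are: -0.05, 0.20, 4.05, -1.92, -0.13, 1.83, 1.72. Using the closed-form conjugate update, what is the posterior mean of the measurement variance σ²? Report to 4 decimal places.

2.0368

With known mean μ and an Inverse-Gamma(α, β) prior on σ², the Normal likelihood is conjugate: posterior is Inv-Gamma(α + n/2, β + Σ(xᵢ−μ)²/2).
Σ(xᵢ−μ)² = (-0.05)² + (0.20)² + (4.05)² + (-1.92)² + (-0.13)² + (1.83)² + (1.72)² = 26.4556.
Posterior: Inv-Gamma(6.4 + 7/2, 4.9 + 26.4556/2) = Inv-Gamma(9.90, 18.12780).
E[σ²|data] = β/(α−1) = 18.12780/8.90 = 2.0368.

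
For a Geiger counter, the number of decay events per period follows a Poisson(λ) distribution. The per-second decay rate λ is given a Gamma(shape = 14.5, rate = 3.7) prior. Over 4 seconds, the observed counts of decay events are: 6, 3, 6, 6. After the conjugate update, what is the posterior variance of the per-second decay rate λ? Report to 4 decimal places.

With a Gamma(shape α, rate β) prior, the Poisson likelihood is conjugate: the posterior is Gamma(α + ΣXᵢ, β + n).
Sum of counts S = 21 over n = 4 seconds.
Posterior: Gamma(α+S, β+n) = Gamma(14.5+21, 3.7+4) = Gamma(35.5, 7.7).
Var = α/β² = 35.5/7.7² = 0.5988.

0.5988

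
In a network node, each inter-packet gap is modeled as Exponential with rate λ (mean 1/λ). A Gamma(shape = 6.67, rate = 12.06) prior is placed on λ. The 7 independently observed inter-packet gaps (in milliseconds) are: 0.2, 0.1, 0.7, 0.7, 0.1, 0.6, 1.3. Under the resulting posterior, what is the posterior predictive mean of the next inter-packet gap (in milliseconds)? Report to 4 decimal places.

With a Gamma(shape α, rate β) prior on the exponential rate λ, the posterior after n observations with total T = Σxᵢ is Gamma(α+n, β+T).
Sum of observations T = 3.7 milliseconds; n = 7.
Posterior: Gamma(6.67+7, 12.06+3.7) = Gamma(13.67, 15.76).
The predictive distribution for the next observation is Lomax; its mean is β/(α−1) = 15.76/12.67 = 1.2439.

1.2439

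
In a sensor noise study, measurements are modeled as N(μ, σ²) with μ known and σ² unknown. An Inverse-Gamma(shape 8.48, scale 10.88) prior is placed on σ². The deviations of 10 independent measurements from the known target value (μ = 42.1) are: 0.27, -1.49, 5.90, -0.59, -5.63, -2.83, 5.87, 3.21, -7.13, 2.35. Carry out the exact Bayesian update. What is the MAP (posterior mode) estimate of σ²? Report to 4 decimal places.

With known mean μ and an Inverse-Gamma(α, β) prior on σ², the Normal likelihood is conjugate: posterior is Inv-Gamma(α + n/2, β + Σ(xᵢ−μ)²/2).
Σ(xᵢ−μ)² = (0.27)² + (-1.49)² + (5.90)² + (-0.59)² + (-5.63)² + (-2.83)² + (5.87)² + (3.21)² + (-7.13)² + (2.35)² = 178.2773.
Posterior: Inv-Gamma(8.48 + 10/2, 10.88 + 178.2773/2) = Inv-Gamma(13.48, 100.01865).
Mode = β/(α+1) = 100.01865/14.48 = 6.9074.

6.9074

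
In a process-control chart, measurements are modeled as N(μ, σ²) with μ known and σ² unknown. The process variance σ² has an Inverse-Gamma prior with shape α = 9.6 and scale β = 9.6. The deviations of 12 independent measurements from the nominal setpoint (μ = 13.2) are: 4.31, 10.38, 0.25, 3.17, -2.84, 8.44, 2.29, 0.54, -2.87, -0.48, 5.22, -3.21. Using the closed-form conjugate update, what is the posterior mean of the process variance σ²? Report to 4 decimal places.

9.8112

With known mean μ and an Inverse-Gamma(α, β) prior on σ², the Normal likelihood is conjugate: posterior is Inv-Gamma(α + n/2, β + Σ(xᵢ−μ)²/2).
Σ(xᵢ−μ)² = (4.31)² + (10.38)² + (0.25)² + (3.17)² + (-2.84)² + (8.44)² + (2.29)² + (0.54)² + (-2.87)² + (-0.48)² + (5.22)² + (-3.21)² = 267.2866.
Posterior: Inv-Gamma(9.6 + 12/2, 9.6 + 267.2866/2) = Inv-Gamma(15.60, 143.24330).
E[σ²|data] = β/(α−1) = 143.24330/14.60 = 9.8112.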